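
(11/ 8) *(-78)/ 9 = -143/12 = -11.92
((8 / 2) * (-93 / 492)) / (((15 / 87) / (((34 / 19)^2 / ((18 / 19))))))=-519622/35055 = -14.82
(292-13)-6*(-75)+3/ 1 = 732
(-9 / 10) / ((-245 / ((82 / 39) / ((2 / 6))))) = 369/15925 = 0.02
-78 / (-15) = 26/5 = 5.20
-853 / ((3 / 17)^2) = -246517/9 = -27390.78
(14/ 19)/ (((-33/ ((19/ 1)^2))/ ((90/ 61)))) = -7980/671 = -11.89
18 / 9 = 2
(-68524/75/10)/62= -17131/11625 = -1.47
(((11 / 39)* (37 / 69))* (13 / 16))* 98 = 19943/1656 = 12.04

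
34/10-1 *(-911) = 4572/5 = 914.40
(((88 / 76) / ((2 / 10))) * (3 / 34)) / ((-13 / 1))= -0.04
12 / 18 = 2/3 = 0.67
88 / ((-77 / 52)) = -416/7 = -59.43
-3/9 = -1/3 = -0.33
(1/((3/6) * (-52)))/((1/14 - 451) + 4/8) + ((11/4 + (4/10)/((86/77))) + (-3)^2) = 426821467/35250540 = 12.11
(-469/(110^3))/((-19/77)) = 3283/2299000 = 0.00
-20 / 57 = -0.35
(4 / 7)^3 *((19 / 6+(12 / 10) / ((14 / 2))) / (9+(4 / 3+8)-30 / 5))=22432/444185 = 0.05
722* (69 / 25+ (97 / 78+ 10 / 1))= 9857827/975 = 10110.59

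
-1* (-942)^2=-887364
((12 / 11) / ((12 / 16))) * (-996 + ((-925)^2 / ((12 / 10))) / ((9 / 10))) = 341819728/297 = 1150908.18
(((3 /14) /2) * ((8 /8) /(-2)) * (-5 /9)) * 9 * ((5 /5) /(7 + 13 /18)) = 135/3892 = 0.03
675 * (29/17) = 19575/17 = 1151.47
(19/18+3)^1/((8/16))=8.11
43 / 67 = 0.64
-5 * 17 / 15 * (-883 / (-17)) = -883/3 = -294.33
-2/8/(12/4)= -1/12 = -0.08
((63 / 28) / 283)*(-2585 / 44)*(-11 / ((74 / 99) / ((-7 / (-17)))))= 2.83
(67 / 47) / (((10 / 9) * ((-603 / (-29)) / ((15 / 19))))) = 87/1786 = 0.05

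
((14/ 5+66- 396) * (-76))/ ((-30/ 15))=-62168/5 = -12433.60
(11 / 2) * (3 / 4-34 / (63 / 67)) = -98153/504 = -194.75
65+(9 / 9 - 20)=46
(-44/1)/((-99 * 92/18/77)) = 154/23 = 6.70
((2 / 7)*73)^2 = 21316/49 = 435.02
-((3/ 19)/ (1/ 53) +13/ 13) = -178/19 = -9.37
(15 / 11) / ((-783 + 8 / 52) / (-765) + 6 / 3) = 149175/330737 = 0.45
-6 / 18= -1/3 = -0.33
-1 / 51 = -0.02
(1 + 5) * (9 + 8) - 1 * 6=96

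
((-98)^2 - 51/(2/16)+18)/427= 9214/427 = 21.58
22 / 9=2.44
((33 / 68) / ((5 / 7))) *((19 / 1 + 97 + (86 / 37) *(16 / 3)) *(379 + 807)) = 325380286/3145 = 103459.55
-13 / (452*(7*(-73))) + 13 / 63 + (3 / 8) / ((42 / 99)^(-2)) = 9841901/35932644 = 0.27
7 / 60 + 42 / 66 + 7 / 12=147/110 = 1.34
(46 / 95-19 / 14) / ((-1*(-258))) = -9/2660 = 0.00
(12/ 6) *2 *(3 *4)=48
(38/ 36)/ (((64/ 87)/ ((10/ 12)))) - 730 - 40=-1771325/2304 = -768.80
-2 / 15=-0.13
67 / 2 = 33.50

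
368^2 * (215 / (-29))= -29116160/29 = -1004005.52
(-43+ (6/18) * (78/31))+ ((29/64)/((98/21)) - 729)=-21417079/27776 = -771.06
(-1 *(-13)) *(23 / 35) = 299/35 = 8.54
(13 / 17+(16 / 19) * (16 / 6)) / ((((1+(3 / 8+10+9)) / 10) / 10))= 2333600/157947 = 14.77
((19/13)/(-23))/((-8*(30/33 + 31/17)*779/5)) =935/50114792 = 0.00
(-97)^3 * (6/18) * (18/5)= -5476038/5 = -1095207.60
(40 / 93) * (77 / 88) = 35/93 = 0.38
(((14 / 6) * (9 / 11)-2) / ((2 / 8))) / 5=-4/55 = -0.07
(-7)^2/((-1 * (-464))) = 49/464 = 0.11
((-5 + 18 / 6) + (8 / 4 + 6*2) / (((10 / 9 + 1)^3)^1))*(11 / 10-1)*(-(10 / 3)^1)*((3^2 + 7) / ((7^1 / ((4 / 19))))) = 224768/2736741 = 0.08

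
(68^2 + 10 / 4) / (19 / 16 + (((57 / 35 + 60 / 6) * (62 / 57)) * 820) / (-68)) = -502104792/16424627 = -30.57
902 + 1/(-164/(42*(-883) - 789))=185803/164 = 1132.95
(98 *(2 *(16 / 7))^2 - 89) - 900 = 1059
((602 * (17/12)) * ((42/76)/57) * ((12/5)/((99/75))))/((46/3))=0.98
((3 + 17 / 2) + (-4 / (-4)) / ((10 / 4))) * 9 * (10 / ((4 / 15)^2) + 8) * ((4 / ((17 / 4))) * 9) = 674163/5 = 134832.60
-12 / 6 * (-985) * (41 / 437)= 80770/437 = 184.83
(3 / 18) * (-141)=-47/2 = -23.50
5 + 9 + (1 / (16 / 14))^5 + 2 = 541095/32768 = 16.51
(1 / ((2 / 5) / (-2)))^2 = 25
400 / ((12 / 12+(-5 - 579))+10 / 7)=-2800/4071 = -0.69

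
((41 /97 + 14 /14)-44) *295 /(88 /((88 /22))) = -609175/1067 = -570.92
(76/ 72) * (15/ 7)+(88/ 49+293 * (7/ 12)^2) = 732125/7056 = 103.76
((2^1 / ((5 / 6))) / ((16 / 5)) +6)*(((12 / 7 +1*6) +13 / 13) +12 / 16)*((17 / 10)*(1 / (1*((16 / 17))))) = 413559/3584 = 115.39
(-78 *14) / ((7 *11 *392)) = -39/1078 = -0.04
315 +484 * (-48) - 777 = -23694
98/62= 49/31 = 1.58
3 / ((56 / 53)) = 159/56 = 2.84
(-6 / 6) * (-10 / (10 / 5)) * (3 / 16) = 0.94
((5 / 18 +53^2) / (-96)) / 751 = -50567/1297728 = -0.04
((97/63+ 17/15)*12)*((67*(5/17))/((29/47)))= 10605832/10353 = 1024.42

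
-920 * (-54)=49680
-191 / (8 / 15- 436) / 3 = 955/6532 = 0.15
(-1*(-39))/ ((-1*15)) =-13/5 = -2.60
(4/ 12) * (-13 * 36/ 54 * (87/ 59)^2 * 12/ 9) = -87464/10443 = -8.38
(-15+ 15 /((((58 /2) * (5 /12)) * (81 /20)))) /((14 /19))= -72865/3654 = -19.94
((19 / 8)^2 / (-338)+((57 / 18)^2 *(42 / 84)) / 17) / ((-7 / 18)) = -920911/1287104 = -0.72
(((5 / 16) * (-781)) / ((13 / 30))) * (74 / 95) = -433455/988 = -438.72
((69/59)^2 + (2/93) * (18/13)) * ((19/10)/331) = 7449729/928682066 = 0.01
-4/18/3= -2/27 = -0.07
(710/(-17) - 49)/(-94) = 1543/1598 = 0.97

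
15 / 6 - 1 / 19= 93/38 = 2.45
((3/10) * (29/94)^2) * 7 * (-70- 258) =-724101/11045 = -65.56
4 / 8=1/2 = 0.50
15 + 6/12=31/2 = 15.50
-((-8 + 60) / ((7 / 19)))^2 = -976144/49 = -19921.31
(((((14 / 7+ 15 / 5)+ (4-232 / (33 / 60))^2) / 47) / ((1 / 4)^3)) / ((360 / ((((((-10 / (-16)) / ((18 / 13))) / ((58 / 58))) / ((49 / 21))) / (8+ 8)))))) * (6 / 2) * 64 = 11685518/7623 = 1532.93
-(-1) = 1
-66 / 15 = -22/5 = -4.40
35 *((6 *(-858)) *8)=-1441440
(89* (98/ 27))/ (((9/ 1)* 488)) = 4361/59292 = 0.07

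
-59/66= -0.89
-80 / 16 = -5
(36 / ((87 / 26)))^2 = 97344/841 = 115.75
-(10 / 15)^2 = -4/9 = -0.44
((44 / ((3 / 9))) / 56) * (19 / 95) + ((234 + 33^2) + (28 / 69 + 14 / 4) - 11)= 3179051/2415 = 1316.38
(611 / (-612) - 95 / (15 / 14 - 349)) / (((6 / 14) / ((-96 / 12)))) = 30271094/2235789 = 13.54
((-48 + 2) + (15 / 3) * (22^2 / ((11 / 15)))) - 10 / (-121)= 393744/121 = 3254.08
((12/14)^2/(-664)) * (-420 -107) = 4743/8134 = 0.58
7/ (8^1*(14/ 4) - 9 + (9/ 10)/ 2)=140/389 = 0.36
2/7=0.29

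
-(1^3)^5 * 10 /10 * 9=-9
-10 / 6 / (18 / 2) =-5/27 = -0.19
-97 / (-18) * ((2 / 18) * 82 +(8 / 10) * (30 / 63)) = 29003/567 = 51.15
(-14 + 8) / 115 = -0.05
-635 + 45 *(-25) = -1760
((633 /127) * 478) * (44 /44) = 302574/127 = 2382.47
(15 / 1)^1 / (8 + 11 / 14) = 70/41 = 1.71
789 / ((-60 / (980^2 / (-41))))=12629260/41 = 308030.73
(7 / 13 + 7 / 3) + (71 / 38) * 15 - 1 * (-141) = 171.90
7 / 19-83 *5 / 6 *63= -165571/38 = -4357.13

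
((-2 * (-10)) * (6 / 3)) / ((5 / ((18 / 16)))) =9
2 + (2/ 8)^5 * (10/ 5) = 1025/512 = 2.00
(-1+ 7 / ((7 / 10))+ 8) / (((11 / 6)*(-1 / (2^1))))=-204/11 = -18.55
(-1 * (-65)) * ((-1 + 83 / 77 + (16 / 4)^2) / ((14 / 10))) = 402350/539 = 746.47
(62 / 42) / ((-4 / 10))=-155/42 = -3.69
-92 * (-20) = 1840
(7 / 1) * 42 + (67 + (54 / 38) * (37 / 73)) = 361.72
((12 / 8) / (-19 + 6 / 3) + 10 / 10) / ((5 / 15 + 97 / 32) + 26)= 1488/47923 = 0.03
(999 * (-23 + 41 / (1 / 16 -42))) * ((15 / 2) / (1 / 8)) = -964374660/671 = -1437220.06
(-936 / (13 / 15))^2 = 1166400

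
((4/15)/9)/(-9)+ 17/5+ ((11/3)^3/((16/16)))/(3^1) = 24092/1215 = 19.83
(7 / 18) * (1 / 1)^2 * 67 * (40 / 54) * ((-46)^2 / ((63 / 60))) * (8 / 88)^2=28354400/88209 = 321.45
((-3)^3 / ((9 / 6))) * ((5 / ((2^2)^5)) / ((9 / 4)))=-5/128 = -0.04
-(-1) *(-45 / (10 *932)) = -9/1864 = 0.00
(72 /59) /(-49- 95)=-1/118 = -0.01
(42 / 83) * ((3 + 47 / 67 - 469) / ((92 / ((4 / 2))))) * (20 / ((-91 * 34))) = 935250/28266563 = 0.03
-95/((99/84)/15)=-13300/11 = -1209.09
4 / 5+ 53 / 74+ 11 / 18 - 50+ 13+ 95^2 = 14968562/1665 = 8990.13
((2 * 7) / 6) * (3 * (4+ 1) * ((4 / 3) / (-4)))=-35/3 = -11.67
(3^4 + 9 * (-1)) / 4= 18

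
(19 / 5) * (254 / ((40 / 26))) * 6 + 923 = 117182/25 = 4687.28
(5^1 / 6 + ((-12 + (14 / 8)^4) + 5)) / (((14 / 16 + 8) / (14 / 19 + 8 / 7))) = 308375/453264 = 0.68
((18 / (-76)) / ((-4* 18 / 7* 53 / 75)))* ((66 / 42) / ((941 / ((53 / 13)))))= 825/3718832 = 0.00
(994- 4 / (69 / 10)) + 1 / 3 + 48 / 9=22979/23 = 999.09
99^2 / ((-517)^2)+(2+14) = 35425/2209 = 16.04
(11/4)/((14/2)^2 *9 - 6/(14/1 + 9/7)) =1177/188580 = 0.01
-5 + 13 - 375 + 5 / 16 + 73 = -4699/16 = -293.69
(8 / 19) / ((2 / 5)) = 20/19 = 1.05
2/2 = 1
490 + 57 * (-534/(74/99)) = -1488551/37 = -40231.11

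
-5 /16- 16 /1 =-261/16 = -16.31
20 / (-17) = -1.18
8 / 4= 2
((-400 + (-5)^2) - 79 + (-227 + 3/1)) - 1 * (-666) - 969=-981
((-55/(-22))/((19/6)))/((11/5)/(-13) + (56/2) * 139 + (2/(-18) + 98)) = 8775/44345734 = 0.00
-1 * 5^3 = -125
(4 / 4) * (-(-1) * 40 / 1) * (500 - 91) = 16360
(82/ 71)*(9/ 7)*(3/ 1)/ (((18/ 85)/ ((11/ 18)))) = 38335/2982 = 12.86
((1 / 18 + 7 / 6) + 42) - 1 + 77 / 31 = 44.71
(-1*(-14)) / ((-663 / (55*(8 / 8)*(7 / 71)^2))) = -0.01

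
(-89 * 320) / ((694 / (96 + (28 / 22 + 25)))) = -19152800/3817 = -5017.76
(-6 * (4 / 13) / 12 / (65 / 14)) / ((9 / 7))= -196/7605 = -0.03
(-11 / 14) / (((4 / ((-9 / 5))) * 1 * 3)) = 33/280 = 0.12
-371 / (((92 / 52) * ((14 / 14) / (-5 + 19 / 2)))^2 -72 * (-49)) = -5078619/48296908 = -0.11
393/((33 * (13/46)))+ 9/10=61547/1430 = 43.04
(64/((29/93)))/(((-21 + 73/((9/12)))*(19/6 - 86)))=-107136/3300577 = -0.03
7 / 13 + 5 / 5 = 20/13 = 1.54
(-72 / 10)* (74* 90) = -47952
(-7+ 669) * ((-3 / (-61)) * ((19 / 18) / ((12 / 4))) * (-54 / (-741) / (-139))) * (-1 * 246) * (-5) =-814260/110227 = -7.39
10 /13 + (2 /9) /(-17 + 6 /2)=617/819 = 0.75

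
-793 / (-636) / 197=793/125292 = 0.01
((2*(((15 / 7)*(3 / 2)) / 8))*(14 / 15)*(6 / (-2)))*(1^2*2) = -9/2 = -4.50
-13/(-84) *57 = 247/28 = 8.82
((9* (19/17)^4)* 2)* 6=14074668/83521 = 168.52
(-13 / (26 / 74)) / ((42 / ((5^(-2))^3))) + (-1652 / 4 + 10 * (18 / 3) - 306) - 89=-490875037/656250 = -748.00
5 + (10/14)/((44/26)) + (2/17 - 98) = -242061/2618 = -92.46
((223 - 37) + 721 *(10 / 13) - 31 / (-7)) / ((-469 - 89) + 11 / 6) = -406794/303667 = -1.34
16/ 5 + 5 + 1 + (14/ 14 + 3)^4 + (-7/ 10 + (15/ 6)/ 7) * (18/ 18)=1854/7 = 264.86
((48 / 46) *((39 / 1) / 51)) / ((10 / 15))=468/391 = 1.20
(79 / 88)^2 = 0.81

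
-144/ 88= -18/11 = -1.64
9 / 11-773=-8494/11 = -772.18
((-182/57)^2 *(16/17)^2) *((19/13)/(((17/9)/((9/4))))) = 1467648/93347 = 15.72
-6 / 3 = -2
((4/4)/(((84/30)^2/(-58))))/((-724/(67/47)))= 48575/3334744 = 0.01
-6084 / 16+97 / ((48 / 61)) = -12335/48 = -256.98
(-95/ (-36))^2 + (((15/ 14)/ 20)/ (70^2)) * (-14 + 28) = 2763967/396900 = 6.96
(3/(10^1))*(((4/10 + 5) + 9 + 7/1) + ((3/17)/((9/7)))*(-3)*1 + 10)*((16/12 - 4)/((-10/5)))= 5268/425 = 12.40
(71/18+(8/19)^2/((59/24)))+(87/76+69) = 56864213/766764 = 74.16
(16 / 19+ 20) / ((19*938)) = 198/169309 = 0.00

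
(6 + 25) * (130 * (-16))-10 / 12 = -386885/6 = -64480.83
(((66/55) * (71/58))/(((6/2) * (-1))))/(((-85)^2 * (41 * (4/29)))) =-71/5924500 = 0.00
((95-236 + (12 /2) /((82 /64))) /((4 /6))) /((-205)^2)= -16767/3446050 = 0.00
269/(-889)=-269/889 = -0.30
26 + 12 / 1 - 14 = 24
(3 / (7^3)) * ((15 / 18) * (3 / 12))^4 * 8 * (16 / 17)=625/5037984 = 0.00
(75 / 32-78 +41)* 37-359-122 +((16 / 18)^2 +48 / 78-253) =-2014.88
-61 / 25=-2.44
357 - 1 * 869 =-512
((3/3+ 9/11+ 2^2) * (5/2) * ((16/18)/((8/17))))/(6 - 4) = 1360/99 = 13.74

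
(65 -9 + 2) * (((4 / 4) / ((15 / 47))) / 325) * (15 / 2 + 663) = 609261/1625 = 374.93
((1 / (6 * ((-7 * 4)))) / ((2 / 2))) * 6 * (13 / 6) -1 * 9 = -1525/168 = -9.08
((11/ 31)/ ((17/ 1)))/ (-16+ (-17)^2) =11/143871 = 0.00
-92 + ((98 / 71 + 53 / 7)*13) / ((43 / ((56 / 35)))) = -9367964/106855 = -87.67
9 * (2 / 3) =6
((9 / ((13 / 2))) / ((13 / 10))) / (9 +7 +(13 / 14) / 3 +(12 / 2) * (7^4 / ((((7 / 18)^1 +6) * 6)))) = 869400/320074339 = 0.00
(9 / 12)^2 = 9/16 = 0.56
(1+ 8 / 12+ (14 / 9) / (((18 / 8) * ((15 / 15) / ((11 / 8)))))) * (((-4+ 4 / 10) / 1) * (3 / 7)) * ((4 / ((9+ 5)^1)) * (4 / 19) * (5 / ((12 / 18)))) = -1.82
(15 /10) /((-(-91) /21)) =9/26 = 0.35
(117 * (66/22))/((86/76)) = 13338/43 = 310.19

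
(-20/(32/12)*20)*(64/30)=-320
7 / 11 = 0.64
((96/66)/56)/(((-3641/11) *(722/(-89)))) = 89/9200807 = 0.00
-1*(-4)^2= -16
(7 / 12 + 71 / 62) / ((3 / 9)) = 643/124 = 5.19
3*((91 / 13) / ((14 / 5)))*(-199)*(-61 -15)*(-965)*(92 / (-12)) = 839192950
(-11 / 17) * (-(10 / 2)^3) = 1375/17 = 80.88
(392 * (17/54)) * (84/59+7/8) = 903805/3186 = 283.68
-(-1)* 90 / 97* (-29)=-2610/97 = -26.91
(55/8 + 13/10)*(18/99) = 327/220 = 1.49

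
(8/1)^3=512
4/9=0.44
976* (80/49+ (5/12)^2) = 777445/441 = 1762.91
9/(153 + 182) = 9/335 = 0.03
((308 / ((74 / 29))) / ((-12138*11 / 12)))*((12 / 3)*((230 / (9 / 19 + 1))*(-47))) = 23825240/74851 = 318.30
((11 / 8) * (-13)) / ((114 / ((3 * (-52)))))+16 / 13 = 25383/988 = 25.69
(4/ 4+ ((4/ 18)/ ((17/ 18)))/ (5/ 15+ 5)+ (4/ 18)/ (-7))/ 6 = 4337/25704 = 0.17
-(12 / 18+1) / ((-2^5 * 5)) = 1/96 = 0.01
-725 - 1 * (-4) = -721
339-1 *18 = 321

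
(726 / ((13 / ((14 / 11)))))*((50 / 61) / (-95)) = -9240/15067 = -0.61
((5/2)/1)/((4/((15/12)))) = 25/32 = 0.78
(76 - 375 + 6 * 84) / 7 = 205/7 = 29.29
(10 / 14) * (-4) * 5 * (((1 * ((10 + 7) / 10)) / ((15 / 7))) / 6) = -17/9 = -1.89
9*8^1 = 72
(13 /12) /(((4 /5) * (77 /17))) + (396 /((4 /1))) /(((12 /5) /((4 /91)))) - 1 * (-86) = 4233613/48048 = 88.11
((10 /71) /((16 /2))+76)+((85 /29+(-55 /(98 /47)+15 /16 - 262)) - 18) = -365615119/1614256 = -226.49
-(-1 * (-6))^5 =-7776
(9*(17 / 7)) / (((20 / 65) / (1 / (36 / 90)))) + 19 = 196.59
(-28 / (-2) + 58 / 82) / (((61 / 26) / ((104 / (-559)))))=-125424/107543 = -1.17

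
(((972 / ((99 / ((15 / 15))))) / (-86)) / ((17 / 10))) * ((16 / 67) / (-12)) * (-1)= -720/538747 = 0.00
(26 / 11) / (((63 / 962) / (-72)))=-200096/77 = -2598.65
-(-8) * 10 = 80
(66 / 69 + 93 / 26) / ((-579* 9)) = -2711/3116178 = 0.00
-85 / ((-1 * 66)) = 85/66 = 1.29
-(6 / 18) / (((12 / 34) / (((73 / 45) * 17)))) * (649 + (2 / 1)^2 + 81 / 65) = -448585511/26325 = -17040.29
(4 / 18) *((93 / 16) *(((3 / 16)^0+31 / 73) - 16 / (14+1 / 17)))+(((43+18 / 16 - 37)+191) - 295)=-96.50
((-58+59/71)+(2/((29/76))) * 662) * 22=154585046/2059 = 75077.73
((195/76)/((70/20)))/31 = 195/8246 = 0.02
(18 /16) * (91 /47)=819/376 = 2.18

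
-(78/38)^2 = -1521/361 = -4.21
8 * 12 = 96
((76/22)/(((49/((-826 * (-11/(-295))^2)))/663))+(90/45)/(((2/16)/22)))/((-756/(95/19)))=-1.97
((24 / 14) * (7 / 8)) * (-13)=-39/2 = -19.50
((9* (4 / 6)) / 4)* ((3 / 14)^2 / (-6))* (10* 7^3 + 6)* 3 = -23193/196 = -118.33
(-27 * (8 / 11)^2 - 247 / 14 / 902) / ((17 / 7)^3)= -97336589/97493572 = -1.00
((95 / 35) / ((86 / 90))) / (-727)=-855/218827 = 0.00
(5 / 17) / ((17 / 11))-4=-3.81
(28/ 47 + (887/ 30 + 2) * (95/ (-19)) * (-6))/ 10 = 44537/470 = 94.76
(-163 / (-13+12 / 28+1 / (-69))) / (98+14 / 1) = 11247/97264 = 0.12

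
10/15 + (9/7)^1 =1.95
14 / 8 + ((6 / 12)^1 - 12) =-9.75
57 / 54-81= -1439/18 = -79.94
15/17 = 0.88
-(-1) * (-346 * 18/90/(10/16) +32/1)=-1968/25 = -78.72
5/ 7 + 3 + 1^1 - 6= -9/7 = -1.29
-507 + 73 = -434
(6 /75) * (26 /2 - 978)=-386/5 = -77.20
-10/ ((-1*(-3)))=-10/3 = -3.33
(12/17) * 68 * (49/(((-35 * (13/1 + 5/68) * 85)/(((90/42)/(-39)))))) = 192/57785 = 0.00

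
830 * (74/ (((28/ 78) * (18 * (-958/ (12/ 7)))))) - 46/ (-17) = -5707244/399007 = -14.30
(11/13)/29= 0.03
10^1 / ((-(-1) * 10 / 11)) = 11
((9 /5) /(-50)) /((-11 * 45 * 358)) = 1/4922500 = 0.00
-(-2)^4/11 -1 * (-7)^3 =3757/11 = 341.55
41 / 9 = 4.56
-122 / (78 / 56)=-3416/39 = -87.59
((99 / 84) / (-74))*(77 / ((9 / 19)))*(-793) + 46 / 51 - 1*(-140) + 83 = 34372843/15096 = 2276.95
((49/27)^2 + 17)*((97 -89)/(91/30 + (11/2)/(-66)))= 2367040/43011 = 55.03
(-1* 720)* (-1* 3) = 2160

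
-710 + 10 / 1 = -700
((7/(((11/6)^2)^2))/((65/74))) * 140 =18797184/190333 = 98.76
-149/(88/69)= -10281/88 = -116.83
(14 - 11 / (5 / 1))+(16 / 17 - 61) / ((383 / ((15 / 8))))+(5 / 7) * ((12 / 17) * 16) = 35683519/1823080 = 19.57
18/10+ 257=1294/5 = 258.80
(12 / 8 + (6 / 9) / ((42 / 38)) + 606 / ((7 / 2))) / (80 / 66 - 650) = -0.27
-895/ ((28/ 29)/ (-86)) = 1116065/14 = 79718.93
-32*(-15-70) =2720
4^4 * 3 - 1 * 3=765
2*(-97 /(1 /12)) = -2328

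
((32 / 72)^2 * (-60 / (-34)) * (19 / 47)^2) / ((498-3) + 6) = 57760/507979431 = 0.00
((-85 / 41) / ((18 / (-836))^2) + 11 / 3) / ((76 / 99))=-163232993/28044 = -5820.60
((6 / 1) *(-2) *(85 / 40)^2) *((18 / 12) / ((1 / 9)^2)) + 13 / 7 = -1474351/224 = -6581.92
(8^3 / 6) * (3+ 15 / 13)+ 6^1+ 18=4920/13 = 378.46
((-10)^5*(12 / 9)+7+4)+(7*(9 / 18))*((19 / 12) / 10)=-31997227/240 = -133321.78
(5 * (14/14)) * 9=45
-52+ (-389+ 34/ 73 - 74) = -37561/73 = -514.53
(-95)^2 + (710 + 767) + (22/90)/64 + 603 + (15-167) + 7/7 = 31547531/2880 = 10954.00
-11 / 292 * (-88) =3.32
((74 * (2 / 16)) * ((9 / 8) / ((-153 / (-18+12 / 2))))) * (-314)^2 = 2736039/34 = 80471.74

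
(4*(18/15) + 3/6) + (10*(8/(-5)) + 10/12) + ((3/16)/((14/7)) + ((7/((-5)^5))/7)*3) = -2932163/300000 = -9.77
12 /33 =4/11 = 0.36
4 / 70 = 2/35 = 0.06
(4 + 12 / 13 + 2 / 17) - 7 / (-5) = 7117/1105 = 6.44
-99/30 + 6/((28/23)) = 57/35 = 1.63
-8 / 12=-2/3 = -0.67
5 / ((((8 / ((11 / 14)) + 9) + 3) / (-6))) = -165/122 = -1.35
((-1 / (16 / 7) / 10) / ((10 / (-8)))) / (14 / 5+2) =7/960 = 0.01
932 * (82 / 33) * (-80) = -6113920/33 = -185270.30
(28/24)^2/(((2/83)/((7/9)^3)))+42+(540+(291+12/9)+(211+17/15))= 1113.04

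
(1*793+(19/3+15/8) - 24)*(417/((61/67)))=173715389/488 = 355974.16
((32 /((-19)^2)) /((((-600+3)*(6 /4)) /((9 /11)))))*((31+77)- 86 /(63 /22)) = -314368/49784427 = -0.01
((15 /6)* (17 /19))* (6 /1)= 255/19 = 13.42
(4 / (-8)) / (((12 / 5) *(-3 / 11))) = 55/72 = 0.76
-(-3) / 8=3/8 = 0.38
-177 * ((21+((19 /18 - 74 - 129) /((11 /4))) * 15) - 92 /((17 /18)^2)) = 209507.29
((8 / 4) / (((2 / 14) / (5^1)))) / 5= 14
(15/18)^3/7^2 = 125/10584 = 0.01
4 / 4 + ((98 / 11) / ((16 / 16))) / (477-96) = 4289/4191 = 1.02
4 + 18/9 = 6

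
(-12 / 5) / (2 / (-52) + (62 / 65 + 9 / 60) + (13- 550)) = 624/139343 = 0.00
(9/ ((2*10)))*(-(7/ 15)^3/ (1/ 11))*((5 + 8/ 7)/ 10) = -23177/75000 = -0.31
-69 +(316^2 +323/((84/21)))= 399471/4 = 99867.75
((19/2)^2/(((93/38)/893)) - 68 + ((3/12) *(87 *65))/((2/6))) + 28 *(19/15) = 23026361/620 = 37139.29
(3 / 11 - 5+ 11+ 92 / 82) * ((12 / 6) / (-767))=-0.02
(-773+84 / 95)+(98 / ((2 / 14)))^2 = 44633269/95 = 469823.88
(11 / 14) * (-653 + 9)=-506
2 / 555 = 2/555 = 0.00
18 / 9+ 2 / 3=8/3 = 2.67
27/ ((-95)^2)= 27/9025 = 0.00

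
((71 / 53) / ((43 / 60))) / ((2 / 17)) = 36210/2279 = 15.89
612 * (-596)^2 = 217392192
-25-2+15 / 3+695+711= 1384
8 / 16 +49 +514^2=528491/2 = 264245.50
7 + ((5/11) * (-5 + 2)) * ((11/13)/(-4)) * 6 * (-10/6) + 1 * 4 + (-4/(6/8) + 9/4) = 5.03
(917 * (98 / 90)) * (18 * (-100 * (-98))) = 176137360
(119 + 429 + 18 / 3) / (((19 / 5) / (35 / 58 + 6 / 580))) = 89.48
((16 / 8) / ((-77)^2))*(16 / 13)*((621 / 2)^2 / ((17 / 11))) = 3085128/119119 = 25.90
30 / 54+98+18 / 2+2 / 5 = 4858/45 = 107.96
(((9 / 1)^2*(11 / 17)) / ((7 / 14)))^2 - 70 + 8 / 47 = 148301130/13583 = 10918.14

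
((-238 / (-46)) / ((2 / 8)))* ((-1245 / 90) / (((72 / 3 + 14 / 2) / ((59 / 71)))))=-1165486/151869 = -7.67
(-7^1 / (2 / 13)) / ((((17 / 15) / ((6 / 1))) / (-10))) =40950/17 = 2408.82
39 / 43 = 0.91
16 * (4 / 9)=64/9 = 7.11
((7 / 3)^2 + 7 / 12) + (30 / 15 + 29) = 1333/36 = 37.03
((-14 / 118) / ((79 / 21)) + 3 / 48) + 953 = 71073237/74576 = 953.03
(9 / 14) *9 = 81/14 = 5.79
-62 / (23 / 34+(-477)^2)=-2108/7736009 = 0.00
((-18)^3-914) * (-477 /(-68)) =-1608921/34 = -47321.21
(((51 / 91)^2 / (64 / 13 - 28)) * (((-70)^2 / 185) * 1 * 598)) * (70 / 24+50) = -844169/74 = -11407.69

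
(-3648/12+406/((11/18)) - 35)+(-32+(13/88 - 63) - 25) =18085/88 = 205.51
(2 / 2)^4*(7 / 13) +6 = 85/13 = 6.54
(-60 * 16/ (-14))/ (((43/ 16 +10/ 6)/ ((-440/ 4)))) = -1732.33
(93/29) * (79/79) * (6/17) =558/493 = 1.13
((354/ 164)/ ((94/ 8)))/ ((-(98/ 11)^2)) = -21417/9253454 = 0.00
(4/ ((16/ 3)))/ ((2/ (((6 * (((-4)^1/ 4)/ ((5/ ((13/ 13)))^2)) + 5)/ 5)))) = 357/1000 = 0.36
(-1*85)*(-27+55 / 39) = 84830/39 = 2175.13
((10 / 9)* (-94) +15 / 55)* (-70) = 721910/99 = 7292.02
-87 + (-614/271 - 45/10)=-50821/542 = -93.77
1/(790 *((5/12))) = 6/1975 = 0.00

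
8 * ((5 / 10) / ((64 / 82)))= 41/8 = 5.12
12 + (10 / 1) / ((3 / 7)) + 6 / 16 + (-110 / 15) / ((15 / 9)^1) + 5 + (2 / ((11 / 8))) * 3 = 53687/1320 = 40.67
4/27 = 0.15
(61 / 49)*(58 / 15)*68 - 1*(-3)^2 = 233969/735 = 318.33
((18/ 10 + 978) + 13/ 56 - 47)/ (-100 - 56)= -87083/14560 = -5.98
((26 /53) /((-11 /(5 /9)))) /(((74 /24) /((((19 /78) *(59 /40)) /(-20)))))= 1121/7765560 = 0.00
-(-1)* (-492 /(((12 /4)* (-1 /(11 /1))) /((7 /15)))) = 12628/15 = 841.87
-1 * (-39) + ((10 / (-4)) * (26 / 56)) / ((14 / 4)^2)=26689/686 = 38.91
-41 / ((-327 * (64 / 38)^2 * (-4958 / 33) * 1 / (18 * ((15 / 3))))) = -7326495/276696064 = -0.03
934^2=872356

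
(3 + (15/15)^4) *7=28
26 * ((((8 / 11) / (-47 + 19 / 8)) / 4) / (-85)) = 416/333795 = 0.00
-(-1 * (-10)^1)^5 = -100000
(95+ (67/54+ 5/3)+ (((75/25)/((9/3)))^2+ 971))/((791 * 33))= 57775/1409562 = 0.04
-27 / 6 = -4.50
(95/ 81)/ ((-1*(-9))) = 95/729 = 0.13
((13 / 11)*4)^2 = 2704/121 = 22.35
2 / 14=1/7 = 0.14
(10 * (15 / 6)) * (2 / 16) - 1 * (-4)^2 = -103/8 = -12.88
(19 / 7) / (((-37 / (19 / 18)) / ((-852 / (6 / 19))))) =486989/2331 = 208.92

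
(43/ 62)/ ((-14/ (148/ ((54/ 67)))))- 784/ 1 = -9293509/11718 = -793.10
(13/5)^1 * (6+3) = 117/5 = 23.40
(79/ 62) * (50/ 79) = 25/31 = 0.81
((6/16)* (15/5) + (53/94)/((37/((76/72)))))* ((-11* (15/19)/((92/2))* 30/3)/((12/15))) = -196450375/72954528 = -2.69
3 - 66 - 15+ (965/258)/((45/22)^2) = -4028404/52245 = -77.11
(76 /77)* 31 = 30.60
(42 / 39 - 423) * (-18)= 98730/13 = 7594.62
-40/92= -10/23 = -0.43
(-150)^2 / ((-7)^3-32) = -60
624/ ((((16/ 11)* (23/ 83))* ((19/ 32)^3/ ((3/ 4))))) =875077632/157757 = 5547.00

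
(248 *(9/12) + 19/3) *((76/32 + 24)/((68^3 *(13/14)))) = 852229/49051392 = 0.02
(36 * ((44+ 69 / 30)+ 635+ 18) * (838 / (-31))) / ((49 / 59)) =-889066044/1085 = -819415.71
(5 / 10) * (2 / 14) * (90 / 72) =5/56 = 0.09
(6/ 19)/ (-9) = -2/57 = -0.04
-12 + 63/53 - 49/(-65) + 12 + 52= 185832/3445 = 53.94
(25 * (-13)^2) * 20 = 84500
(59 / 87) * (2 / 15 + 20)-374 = -470252/1305 = -360.35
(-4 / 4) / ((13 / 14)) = -14/13 = -1.08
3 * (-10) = -30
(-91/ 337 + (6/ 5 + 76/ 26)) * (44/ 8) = 928411/43810 = 21.19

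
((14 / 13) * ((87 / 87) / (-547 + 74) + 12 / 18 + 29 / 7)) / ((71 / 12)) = 0.88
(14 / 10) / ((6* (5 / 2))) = 7/75 = 0.09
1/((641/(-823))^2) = 1.65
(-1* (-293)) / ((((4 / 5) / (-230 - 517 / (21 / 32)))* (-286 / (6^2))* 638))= 46969365/638638 = 73.55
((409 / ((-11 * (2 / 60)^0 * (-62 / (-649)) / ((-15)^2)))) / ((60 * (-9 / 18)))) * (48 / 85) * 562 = 926410.61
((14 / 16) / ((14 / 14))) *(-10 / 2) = -35/8 = -4.38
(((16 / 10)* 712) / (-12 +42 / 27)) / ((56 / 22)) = -70488/1645 = -42.85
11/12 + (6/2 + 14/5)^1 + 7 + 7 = 1243/60 = 20.72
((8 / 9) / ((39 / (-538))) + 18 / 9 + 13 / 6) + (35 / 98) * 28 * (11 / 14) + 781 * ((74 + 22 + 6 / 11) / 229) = 370257269/1125306 = 329.03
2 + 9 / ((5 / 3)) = 37/5 = 7.40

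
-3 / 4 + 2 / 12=-7/12 = -0.58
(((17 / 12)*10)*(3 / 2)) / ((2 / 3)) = 255/8 = 31.88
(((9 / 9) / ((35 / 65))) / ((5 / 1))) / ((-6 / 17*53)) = -221/11130 = -0.02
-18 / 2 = -9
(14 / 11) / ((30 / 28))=196/165 = 1.19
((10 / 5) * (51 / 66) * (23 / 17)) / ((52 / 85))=3.42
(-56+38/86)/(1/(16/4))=-9556/43 = -222.23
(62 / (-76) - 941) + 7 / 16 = -286179/304 = -941.38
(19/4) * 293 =5567/4 = 1391.75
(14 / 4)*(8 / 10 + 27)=973/10 = 97.30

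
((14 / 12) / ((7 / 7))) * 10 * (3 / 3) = 11.67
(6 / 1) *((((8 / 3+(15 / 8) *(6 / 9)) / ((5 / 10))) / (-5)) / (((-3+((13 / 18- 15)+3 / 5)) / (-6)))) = -5076/1501 = -3.38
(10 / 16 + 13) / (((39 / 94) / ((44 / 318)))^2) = 58269002/38452401 = 1.52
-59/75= -0.79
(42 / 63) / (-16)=-1/24 = -0.04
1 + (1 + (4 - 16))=-10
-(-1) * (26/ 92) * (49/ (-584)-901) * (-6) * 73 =20523087/184 = 111538.52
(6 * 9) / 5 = 10.80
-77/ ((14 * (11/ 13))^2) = -169/308 = -0.55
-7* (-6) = 42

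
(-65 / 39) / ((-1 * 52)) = 5/156 = 0.03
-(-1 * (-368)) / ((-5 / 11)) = 4048/5 = 809.60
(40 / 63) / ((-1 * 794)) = -20/25011 = 0.00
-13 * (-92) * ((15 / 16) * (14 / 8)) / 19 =31395/304 = 103.27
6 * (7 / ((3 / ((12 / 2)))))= 84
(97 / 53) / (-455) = -97/24115 = 0.00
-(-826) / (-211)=-826/211 = -3.91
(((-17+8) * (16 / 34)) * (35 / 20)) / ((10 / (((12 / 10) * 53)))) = -20034/425 = -47.14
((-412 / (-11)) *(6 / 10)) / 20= 309/275 = 1.12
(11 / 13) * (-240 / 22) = -120/13 = -9.23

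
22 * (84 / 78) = 308/13 = 23.69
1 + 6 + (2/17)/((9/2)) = 1075/153 = 7.03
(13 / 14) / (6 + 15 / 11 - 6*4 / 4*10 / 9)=429/322 = 1.33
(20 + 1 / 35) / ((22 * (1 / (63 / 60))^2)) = 44163/44000 = 1.00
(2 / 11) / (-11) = -2/121 = -0.02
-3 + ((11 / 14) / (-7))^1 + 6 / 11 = -2767/1078 = -2.57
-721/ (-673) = 721/673 = 1.07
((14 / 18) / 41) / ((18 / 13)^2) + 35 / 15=280147/119556 = 2.34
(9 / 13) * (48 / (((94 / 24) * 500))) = 1296/76375 = 0.02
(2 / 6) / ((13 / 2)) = 2/39 = 0.05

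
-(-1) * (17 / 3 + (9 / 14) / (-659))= 156815/27678 = 5.67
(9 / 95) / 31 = 9/2945 = 0.00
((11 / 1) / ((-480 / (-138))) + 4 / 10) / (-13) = -57/208 = -0.27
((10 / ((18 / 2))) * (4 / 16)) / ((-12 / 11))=-55/216 = -0.25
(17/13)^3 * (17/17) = 4913/2197 = 2.24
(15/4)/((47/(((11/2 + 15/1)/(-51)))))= -205/6392 = -0.03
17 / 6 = 2.83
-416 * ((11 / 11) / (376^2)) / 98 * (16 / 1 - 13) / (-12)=13/1731856 = 0.00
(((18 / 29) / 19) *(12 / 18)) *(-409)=-4908/551 = -8.91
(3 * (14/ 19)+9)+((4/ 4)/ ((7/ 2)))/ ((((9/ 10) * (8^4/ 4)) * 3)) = 10305887/919296 = 11.21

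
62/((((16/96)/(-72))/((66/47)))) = -1767744/47 = -37611.57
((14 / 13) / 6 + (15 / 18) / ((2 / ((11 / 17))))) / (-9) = -397/7956 = -0.05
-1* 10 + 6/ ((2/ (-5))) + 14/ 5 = -111/5 = -22.20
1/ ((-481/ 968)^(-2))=0.25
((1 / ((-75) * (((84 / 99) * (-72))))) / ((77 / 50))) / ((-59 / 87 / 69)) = -667/46256 = -0.01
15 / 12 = 5/4 = 1.25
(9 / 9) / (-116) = -1/116 = -0.01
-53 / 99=-0.54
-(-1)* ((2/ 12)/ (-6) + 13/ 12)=19/18 = 1.06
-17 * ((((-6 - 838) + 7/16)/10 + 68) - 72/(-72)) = 41769/160 = 261.06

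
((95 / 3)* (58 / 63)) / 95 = 58/189 = 0.31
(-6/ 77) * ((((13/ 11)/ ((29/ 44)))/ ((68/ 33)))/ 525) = -78/603925 = 0.00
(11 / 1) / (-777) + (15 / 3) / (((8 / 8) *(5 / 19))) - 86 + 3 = -49739/777 = -64.01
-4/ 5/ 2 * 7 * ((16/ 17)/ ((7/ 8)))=-256/85 = -3.01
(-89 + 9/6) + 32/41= -7111/82 = -86.72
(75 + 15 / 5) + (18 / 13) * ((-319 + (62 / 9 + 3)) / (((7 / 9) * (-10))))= 4656/35 = 133.03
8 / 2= 4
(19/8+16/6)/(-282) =-121/6768 = -0.02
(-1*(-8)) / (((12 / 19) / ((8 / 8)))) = 38/3 = 12.67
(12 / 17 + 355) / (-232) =-6047/3944 = -1.53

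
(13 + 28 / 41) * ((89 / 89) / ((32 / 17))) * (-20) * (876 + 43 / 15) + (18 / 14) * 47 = -293222555/2296 = -127710.17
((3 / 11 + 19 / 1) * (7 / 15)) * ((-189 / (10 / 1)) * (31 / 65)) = -1449126/17875 = -81.07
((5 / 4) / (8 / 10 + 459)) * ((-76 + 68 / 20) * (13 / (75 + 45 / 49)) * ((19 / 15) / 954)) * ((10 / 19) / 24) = -637/647315712 = 0.00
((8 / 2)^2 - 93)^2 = 5929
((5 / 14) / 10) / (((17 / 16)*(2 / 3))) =6/119 = 0.05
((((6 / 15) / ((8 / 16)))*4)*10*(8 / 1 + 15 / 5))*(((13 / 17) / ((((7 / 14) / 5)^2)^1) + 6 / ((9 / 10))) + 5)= 31024.31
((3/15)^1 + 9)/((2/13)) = 299/5 = 59.80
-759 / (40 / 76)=-14421/10 = -1442.10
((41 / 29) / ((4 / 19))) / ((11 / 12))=2337/319 = 7.33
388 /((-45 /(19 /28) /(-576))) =117952/35 = 3370.06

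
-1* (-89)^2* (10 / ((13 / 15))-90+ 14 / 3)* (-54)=-410339484/13 = -31564575.69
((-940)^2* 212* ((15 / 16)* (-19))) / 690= -111223150/23 = -4835789.13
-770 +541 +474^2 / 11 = 222157/11 = 20196.09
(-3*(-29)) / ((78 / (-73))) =-2117/26 = -81.42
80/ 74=40/37 = 1.08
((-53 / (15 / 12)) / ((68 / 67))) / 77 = -3551/6545 = -0.54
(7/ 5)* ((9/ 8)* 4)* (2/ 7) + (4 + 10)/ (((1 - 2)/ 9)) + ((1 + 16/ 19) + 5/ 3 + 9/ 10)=-68281/570 = -119.79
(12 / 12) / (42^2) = 1/1764 = 0.00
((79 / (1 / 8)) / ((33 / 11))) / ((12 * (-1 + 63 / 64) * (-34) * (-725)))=-5056/110925 = -0.05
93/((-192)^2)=31/12288 = 0.00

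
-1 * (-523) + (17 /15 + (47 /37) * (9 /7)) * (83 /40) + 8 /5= 20603731/38850 = 530.34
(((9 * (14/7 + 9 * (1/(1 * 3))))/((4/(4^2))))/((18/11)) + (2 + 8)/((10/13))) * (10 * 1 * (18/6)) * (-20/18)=-4100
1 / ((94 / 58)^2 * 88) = 841/194392 = 0.00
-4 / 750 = -2/375 = -0.01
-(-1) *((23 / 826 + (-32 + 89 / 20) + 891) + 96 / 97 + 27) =714261619/801220 = 891.47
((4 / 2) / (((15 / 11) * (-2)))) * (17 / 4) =-187/60 = -3.12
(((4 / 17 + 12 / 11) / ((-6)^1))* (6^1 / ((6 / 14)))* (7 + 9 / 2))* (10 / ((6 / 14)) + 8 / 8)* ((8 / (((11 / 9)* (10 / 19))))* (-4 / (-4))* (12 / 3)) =-443041088/10285 = -43076.43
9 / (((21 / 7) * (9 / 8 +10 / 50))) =120/53 = 2.26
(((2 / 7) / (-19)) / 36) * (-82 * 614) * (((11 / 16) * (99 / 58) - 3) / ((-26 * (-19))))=-7111655/91457184 = -0.08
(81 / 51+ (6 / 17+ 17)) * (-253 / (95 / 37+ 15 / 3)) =-215303/340 = -633.24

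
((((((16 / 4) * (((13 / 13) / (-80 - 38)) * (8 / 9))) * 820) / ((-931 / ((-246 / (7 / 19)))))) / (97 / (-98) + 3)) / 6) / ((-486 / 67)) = 36040640/177936507 = 0.20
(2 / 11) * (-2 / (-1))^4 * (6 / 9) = 64/33 = 1.94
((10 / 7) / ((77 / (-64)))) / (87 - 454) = 640/197813 = 0.00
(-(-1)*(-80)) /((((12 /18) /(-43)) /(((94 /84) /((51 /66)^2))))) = 19563280/2023 = 9670.43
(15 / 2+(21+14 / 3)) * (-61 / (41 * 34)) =-12139/8364 = -1.45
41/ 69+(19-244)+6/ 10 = -77213/345 = -223.81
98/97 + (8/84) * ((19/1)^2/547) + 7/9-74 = -241173887/3342717 = -72.15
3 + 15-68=-50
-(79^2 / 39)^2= -38950081/1521 = -25608.21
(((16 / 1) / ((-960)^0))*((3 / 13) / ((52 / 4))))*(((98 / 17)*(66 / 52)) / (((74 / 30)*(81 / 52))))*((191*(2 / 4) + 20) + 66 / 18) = 4743200/73593 = 64.45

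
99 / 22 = 9/2 = 4.50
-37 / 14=-2.64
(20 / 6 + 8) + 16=82/3 = 27.33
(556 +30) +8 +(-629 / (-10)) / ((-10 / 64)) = 4786/25 = 191.44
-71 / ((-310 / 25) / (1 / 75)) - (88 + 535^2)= -286312.92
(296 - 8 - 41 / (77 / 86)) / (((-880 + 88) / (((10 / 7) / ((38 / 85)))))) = -3963125/4055436 = -0.98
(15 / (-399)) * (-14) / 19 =10/361 = 0.03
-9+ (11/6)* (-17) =-241/6 = -40.17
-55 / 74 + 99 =7271/74 = 98.26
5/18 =0.28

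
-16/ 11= -1.45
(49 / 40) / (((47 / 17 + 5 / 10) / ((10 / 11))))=833/2442 = 0.34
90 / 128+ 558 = 35757/64 = 558.70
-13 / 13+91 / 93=-2/93 = -0.02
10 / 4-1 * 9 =-13/2 = -6.50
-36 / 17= -2.12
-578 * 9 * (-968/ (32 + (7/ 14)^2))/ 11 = 610368/43 = 14194.60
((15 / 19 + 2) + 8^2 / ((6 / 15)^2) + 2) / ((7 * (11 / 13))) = 99983/1463 = 68.34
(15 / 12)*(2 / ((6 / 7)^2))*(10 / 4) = 1225/144 = 8.51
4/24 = 1/6 = 0.17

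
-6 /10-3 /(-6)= -1/10 = -0.10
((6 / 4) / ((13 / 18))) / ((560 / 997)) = 26919/7280 = 3.70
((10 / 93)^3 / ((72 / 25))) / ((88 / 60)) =15625/53087562 = 0.00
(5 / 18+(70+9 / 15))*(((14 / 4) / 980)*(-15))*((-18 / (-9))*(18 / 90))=-6379/4200 = -1.52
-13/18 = -0.72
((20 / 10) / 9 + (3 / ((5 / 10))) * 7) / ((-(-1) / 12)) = 1520/3 = 506.67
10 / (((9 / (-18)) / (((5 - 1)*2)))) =-160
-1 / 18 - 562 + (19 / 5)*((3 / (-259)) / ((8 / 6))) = -26204569/46620 = -562.09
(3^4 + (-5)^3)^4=3748096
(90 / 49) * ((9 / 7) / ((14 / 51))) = 20655/2401 = 8.60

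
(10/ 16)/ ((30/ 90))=15/8 = 1.88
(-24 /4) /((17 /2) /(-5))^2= -600/289 = -2.08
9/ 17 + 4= 77/17 = 4.53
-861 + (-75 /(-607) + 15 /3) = -519517/607 = -855.88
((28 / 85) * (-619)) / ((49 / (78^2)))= -15063984/595 = -25317.62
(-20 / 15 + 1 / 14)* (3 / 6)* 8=-106/21 = -5.05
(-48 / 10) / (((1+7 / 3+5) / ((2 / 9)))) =-16/125 = -0.13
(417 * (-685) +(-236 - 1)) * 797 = -227847954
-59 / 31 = -1.90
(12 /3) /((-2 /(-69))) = 138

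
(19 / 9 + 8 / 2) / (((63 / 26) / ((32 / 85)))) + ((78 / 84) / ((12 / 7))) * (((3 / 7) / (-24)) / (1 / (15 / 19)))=11039327/11721024 = 0.94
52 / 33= 1.58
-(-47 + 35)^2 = -144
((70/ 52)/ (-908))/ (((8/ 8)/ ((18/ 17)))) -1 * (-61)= 61.00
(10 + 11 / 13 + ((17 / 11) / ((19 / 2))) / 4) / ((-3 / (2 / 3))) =-59159/24453 = -2.42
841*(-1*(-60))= 50460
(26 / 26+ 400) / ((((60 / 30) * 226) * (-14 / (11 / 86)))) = -4411/544208 = -0.01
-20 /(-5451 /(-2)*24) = -5/16353 = 0.00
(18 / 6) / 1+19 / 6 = 37/6 = 6.17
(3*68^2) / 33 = 4624/11 = 420.36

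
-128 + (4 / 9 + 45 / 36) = -4547/36 = -126.31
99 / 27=11/3 = 3.67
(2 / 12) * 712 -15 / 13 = 4583/39 = 117.51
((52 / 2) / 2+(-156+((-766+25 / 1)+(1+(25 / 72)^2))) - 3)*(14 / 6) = -32146793/15552 = -2067.05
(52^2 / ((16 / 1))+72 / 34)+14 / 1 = 3147/17 = 185.12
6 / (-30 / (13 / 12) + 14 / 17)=-663/2969 = -0.22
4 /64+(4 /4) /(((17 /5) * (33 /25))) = 2561/8976 = 0.29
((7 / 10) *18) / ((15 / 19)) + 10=649/25 = 25.96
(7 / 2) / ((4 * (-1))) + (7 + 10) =129/8 = 16.12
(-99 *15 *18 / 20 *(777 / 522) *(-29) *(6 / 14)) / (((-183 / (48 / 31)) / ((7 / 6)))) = -461538/1891 = -244.07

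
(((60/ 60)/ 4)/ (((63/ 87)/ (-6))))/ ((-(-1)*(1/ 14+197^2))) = -29/543327 = 0.00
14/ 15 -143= -2131/15 = -142.07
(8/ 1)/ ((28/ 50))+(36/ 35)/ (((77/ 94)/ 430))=298724/539 = 554.22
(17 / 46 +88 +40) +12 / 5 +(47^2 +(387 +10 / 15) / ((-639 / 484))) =902162639/440910 = 2046.14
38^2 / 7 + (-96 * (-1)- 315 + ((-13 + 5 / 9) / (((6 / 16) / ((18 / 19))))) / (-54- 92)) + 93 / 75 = -8198488/728175 = -11.26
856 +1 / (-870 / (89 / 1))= 744631/870 = 855.90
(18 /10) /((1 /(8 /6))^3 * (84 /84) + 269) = 576/86215 = 0.01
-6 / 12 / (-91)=1/182 = 0.01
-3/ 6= -1/2 = -0.50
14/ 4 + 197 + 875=2151/2 = 1075.50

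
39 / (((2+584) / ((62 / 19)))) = 1209/5567 = 0.22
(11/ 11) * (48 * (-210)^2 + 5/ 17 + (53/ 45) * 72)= 179935233/85 = 2116885.09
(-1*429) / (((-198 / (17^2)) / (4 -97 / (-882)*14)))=1311193/378 = 3468.76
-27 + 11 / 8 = -205/8 = -25.62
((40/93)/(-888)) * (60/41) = -100/141081 = 0.00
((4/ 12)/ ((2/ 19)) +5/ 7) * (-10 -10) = -1630/21 = -77.62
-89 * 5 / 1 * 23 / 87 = -10235/87 = -117.64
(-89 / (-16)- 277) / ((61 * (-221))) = 4343/215696 = 0.02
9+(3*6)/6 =12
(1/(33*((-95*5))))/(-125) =1/1959375 = 0.00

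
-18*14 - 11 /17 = -4295/17 = -252.65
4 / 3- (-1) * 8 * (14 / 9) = 124/9 = 13.78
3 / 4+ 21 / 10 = 57/20 = 2.85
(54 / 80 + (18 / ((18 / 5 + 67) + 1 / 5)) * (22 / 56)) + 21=21.77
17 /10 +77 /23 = 1161/230 = 5.05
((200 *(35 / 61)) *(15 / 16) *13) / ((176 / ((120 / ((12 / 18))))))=7678125/5368 = 1430.35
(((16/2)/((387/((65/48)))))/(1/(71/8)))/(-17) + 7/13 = 2150549/4105296 = 0.52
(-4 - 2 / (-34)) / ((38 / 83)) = -5561/646 = -8.61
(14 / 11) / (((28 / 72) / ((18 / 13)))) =4.53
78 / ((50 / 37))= 1443/25 = 57.72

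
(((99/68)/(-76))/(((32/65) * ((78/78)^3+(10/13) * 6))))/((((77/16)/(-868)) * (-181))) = -235755/34142392 = -0.01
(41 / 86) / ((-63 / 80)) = -1640/2709 = -0.61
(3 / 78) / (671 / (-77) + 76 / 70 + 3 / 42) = -35/6877 = -0.01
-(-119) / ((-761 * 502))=-119/382022 = 0.00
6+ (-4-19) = -17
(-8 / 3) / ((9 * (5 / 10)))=-16/27 = -0.59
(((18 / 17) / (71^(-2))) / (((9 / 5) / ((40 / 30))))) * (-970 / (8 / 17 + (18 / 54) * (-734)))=97795400/6227 = 15705.06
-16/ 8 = -2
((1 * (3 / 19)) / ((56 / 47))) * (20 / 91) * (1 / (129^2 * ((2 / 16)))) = 940/67135341 = 0.00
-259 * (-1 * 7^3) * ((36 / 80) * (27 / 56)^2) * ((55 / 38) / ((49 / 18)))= 24032943/4864 = 4940.98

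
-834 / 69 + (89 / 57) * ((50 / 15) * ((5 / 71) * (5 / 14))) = -23370511/1954701 = -11.96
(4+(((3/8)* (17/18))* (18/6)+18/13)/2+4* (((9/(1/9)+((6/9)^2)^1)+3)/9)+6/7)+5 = 48.61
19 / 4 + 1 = 23/4 = 5.75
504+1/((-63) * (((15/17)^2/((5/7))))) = 10001591/19845 = 503.99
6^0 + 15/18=11/6 = 1.83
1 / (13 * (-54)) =-1/702 = 0.00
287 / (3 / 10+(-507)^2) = 2870/2570493 = 0.00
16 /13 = 1.23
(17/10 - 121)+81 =-383/10 = -38.30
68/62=34/31 = 1.10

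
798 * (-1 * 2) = -1596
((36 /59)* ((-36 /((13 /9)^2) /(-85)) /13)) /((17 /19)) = 1994544/187305235 = 0.01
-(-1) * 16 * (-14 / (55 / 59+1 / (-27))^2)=-279.54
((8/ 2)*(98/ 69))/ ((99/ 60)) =7840/2277 = 3.44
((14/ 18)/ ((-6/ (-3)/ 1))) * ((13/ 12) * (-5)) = -455/216 = -2.11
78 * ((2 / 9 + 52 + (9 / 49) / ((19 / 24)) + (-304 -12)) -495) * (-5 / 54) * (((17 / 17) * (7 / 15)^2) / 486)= 16525223/6731586 = 2.45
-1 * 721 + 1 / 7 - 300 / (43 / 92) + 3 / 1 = -409275/301 = -1359.72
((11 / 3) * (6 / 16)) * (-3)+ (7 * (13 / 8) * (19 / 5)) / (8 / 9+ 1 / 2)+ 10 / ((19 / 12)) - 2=594943/19000 = 31.31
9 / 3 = 3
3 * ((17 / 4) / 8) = 51/32 = 1.59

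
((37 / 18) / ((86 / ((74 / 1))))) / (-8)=-1369/6192 = -0.22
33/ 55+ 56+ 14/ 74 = 10506/185 = 56.79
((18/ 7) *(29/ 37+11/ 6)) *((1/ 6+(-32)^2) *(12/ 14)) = 1530105/259 = 5907.74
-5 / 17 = -0.29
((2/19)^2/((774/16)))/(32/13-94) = -208/83125665 = 0.00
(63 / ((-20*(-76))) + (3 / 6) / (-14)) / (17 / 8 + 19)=61/224770 = 0.00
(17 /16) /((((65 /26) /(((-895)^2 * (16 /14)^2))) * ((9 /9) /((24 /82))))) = 261454560/2009 = 130141.64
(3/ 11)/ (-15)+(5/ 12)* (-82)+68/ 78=-142913/4290 = -33.31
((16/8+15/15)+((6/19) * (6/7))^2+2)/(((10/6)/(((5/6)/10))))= 89741/353780 = 0.25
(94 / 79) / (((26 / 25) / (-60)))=-68.65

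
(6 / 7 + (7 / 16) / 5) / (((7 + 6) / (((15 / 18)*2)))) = 0.12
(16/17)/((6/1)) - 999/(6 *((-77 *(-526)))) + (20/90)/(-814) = 69921251/458563644 = 0.15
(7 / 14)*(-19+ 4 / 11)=-9.32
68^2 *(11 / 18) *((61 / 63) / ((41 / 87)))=44989208/7749 = 5805.81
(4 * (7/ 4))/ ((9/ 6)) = 4.67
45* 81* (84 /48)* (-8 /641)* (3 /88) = -76545/28204 = -2.71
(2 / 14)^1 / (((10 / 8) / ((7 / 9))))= 4/45 = 0.09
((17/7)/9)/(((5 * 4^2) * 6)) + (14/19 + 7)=4445603/574560 = 7.74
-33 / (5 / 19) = -125.40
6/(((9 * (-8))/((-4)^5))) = 256/3 = 85.33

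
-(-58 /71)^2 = -3364/5041 = -0.67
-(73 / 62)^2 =-5329/3844 = -1.39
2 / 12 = 1/6 = 0.17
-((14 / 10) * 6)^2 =-70.56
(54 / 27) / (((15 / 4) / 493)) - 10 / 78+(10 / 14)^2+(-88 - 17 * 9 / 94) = 156001057/898170 = 173.69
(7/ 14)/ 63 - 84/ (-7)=1513/126 = 12.01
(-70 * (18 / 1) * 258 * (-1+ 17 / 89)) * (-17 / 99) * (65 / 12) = -239475600/979 = -244612.46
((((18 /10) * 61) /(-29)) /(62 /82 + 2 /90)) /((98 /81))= -16409061/4081112 = -4.02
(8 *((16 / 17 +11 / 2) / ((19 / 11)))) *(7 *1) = 67452/323 = 208.83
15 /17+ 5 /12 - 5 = -755/204 = -3.70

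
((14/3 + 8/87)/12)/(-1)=-23/58 = -0.40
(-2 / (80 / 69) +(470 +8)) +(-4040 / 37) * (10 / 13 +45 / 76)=119769089/365560 = 327.63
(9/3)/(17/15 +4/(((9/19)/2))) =0.17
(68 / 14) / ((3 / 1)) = 34/21 = 1.62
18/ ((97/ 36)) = 648/97 = 6.68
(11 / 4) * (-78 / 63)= -143/42 = -3.40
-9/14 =-0.64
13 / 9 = 1.44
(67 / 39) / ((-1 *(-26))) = 67/1014 = 0.07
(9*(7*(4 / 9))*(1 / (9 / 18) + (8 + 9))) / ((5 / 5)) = 532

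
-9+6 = -3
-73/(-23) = 73/23 = 3.17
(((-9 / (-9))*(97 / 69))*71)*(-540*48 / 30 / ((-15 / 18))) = 11900736/115 = 103484.66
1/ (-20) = -0.05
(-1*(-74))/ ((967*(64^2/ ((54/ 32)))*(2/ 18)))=8991/31686656 = 0.00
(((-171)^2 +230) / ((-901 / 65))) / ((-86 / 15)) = 28734225/77486 = 370.83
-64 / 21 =-3.05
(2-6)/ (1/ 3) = -12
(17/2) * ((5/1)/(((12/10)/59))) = 25075/12 = 2089.58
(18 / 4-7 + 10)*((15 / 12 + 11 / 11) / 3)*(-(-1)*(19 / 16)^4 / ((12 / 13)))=12.12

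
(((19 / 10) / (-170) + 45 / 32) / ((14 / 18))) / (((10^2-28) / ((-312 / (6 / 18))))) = -2219841/95200 = -23.32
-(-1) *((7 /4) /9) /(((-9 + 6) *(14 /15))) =-5/72 = -0.07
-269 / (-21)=12.81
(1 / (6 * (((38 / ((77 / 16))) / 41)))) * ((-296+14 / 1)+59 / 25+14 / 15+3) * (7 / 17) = -228481561/2325600 = -98.25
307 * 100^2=3070000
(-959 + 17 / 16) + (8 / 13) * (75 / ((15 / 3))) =-197331/208 = -948.71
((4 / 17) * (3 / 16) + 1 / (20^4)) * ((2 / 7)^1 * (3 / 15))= 120017/47600000 = 0.00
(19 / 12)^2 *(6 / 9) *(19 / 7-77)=-23465/189 = -124.15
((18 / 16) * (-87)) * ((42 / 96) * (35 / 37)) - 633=-3189723/4736 = -673.51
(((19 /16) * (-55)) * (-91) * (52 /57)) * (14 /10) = 91091/12 = 7590.92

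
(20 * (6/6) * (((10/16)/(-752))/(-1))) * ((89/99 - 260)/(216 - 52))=-641275/24418944 = -0.03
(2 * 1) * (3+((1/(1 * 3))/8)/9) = 649/108 = 6.01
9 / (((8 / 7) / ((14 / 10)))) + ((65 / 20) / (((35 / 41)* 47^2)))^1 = 6820249/618520 = 11.03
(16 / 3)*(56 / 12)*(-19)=-4256/9 = -472.89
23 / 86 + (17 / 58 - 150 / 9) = -60253/3741 = -16.11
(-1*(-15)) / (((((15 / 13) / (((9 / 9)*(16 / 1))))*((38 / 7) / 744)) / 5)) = 2708160/19 = 142534.74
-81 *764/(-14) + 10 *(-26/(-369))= 11419418/2583 = 4420.99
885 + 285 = 1170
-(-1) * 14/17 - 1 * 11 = -173/17 = -10.18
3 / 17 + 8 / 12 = 43/51 = 0.84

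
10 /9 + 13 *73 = 8551/9 = 950.11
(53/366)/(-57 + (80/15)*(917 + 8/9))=477/15937714 = 0.00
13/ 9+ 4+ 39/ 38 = 2213/342 = 6.47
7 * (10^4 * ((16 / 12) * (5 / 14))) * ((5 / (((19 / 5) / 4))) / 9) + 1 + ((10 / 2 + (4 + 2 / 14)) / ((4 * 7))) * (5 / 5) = 490033345/25137 = 19494.50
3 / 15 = 1/5 = 0.20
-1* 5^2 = -25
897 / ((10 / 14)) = 6279/5 = 1255.80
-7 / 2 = -3.50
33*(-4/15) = -44/5 = -8.80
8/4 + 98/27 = 5.63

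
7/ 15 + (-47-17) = -953/15 = -63.53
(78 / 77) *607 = 47346/77 = 614.88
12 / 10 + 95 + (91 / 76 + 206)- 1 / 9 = 1037239/3420 = 303.29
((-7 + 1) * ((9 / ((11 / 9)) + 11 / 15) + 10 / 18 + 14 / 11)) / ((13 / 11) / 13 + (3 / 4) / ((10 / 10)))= -39304/555 = -70.82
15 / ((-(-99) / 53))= 265/33 = 8.03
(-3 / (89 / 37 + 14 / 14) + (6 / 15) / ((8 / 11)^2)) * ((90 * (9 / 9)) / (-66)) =419/2464 = 0.17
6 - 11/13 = 67/13 = 5.15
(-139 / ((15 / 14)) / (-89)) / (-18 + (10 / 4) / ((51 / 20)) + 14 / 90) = -14178/164027 = -0.09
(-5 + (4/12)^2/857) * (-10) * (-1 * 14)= -699.98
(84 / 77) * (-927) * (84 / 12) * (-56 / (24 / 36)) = 6540912/11 = 594628.36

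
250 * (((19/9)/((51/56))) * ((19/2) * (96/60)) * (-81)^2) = 982497600/17 = 57793976.47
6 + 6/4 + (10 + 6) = 47/2 = 23.50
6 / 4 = 3/2 = 1.50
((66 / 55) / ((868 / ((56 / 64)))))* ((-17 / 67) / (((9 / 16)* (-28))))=17/872340 = 0.00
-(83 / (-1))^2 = -6889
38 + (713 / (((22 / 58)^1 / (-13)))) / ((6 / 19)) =-77344.11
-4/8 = -1/2 = -0.50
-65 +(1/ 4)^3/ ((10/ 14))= -20793/320 = -64.98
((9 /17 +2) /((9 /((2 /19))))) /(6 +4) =43/14535 = 0.00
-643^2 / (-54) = 413449/54 = 7656.46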